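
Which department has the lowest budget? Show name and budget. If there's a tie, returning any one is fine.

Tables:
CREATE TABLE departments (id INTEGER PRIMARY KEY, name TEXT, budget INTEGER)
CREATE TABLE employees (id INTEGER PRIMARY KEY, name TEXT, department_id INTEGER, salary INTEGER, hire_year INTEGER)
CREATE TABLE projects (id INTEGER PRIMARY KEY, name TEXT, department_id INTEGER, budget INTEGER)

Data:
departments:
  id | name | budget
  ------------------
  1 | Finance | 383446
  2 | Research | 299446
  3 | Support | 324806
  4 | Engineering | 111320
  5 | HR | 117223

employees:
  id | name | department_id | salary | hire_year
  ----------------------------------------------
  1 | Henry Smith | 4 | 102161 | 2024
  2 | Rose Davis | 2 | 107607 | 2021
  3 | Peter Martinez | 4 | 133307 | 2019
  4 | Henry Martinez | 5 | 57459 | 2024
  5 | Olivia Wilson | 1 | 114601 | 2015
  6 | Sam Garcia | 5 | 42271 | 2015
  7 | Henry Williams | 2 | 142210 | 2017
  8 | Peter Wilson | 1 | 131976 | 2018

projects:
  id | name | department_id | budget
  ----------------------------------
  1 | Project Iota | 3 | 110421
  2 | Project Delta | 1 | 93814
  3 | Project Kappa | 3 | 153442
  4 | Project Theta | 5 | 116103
SELECT name, budget FROM departments ORDER BY budget ASC LIMIT 1

Execution result:
name | budget
Engineering | 111320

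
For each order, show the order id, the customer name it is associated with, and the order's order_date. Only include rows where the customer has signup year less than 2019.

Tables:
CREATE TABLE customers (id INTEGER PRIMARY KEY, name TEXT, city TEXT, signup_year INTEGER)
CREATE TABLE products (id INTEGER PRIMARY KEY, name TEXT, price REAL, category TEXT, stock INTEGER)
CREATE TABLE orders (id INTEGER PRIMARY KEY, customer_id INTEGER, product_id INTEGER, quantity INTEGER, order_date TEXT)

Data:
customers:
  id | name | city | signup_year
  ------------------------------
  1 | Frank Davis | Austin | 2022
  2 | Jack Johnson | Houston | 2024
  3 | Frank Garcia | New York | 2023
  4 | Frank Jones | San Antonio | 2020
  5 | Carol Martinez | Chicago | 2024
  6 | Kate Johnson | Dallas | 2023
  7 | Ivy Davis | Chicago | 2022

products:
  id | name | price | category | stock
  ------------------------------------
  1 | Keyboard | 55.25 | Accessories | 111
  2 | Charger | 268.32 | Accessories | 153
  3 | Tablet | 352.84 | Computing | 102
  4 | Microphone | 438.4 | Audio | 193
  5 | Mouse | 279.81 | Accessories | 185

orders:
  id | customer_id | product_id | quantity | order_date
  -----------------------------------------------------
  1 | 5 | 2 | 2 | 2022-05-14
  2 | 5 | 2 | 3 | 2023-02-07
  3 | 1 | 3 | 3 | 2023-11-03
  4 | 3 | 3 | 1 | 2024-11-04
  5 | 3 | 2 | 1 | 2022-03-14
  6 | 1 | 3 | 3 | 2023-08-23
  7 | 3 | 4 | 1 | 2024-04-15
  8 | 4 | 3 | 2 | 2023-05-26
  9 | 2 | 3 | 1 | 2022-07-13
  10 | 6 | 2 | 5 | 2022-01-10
SELECT c.id, p.name AS customer, c.order_date FROM orders c JOIN customers p ON c.customer_id = p.id WHERE p.signup_year < 2019

Execution result:
(no rows)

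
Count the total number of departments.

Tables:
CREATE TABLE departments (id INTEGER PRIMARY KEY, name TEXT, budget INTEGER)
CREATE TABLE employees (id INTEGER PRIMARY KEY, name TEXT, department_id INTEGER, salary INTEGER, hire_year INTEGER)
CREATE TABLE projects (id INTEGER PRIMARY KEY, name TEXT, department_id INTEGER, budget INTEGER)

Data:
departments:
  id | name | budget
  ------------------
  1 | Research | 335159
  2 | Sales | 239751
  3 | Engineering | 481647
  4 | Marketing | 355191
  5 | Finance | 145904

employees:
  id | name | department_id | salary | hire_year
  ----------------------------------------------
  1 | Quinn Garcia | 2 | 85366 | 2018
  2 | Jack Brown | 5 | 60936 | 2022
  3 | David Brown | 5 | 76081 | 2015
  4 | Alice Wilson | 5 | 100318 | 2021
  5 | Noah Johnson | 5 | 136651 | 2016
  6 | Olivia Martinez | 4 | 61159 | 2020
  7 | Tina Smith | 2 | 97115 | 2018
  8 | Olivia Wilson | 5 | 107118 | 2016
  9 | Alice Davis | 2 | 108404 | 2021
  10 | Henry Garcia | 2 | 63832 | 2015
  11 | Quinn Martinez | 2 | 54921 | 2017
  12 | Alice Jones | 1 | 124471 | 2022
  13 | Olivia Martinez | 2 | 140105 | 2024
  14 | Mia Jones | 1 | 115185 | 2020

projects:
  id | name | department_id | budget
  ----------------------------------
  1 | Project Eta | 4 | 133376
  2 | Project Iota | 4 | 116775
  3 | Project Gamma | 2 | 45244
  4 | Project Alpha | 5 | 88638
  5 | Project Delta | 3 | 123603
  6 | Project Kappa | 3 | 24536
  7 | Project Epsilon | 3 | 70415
SELECT COUNT(*) FROM departments

Execution result:
5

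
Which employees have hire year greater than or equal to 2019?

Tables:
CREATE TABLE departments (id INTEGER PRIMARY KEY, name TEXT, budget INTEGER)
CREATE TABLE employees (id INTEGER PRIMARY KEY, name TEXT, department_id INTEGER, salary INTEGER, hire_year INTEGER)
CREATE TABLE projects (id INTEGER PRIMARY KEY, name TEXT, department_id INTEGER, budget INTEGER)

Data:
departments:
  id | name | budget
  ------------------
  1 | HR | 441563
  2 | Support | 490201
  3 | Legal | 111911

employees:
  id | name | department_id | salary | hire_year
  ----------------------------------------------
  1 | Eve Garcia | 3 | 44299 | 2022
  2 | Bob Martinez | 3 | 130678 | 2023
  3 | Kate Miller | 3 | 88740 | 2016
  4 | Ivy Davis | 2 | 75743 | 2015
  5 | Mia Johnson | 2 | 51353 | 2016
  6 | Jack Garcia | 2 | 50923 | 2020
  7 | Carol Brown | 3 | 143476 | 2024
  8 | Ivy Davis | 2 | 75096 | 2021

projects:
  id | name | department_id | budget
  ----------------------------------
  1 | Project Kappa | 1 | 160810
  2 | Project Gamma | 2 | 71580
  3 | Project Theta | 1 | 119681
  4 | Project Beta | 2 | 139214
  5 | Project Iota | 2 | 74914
SELECT name, hire_year FROM employees WHERE hire_year >= 2019

Execution result:
name | hire_year
Eve Garcia | 2022
Bob Martinez | 2023
Jack Garcia | 2020
Carol Brown | 2024
Ivy Davis | 2021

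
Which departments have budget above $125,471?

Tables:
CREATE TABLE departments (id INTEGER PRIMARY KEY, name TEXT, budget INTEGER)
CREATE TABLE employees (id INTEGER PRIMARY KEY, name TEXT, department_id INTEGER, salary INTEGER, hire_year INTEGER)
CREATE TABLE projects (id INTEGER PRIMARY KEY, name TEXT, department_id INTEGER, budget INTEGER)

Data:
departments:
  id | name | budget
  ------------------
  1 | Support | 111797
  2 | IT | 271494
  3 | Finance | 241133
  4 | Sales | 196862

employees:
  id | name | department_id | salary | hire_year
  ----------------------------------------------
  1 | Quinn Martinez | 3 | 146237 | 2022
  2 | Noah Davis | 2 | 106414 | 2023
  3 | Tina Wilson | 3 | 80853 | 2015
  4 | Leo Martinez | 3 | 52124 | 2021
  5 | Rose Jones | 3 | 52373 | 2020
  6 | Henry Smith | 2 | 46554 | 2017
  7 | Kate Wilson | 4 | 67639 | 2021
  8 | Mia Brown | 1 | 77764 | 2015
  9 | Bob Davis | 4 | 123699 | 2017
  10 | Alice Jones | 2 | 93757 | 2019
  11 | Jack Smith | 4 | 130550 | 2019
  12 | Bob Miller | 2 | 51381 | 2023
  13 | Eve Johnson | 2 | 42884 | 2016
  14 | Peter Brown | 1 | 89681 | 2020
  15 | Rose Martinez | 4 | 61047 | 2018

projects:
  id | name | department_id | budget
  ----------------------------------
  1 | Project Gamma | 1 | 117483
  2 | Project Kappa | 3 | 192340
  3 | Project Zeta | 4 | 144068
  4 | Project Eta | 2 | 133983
SELECT name, budget FROM departments WHERE budget > 125471

Execution result:
name | budget
IT | 271494
Finance | 241133
Sales | 196862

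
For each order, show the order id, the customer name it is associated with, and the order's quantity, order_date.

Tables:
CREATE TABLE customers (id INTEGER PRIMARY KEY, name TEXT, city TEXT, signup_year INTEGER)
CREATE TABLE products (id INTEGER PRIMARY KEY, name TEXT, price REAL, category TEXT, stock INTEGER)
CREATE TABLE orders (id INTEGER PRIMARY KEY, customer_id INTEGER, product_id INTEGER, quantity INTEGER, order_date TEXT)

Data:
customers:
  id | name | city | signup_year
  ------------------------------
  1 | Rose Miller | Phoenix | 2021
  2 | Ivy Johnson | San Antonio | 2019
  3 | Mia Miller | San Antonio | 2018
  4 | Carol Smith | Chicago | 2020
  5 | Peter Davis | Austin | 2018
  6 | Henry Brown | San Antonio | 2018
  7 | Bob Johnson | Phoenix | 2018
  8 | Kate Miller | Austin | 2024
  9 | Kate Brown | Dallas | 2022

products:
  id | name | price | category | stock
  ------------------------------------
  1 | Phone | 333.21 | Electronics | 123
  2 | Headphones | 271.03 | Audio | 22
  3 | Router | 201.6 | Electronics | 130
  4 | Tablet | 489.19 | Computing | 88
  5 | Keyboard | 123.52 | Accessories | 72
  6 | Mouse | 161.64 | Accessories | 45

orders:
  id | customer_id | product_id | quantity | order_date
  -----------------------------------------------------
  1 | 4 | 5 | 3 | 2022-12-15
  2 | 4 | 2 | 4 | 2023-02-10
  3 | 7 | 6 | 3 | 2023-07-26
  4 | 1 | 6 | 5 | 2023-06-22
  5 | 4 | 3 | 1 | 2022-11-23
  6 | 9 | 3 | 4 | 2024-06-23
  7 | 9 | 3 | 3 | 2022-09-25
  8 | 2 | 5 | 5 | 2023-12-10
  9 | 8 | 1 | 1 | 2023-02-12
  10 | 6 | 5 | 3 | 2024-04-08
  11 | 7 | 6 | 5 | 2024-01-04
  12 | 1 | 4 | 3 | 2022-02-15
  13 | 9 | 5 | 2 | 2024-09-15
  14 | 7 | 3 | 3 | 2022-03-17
SELECT c.id, p.name AS customer, c.quantity, c.order_date FROM orders c JOIN customers p ON c.customer_id = p.id

Execution result:
id | customer | quantity | order_date
1 | Carol Smith | 3 | 2022-12-15
2 | Carol Smith | 4 | 2023-02-10
3 | Bob Johnson | 3 | 2023-07-26
4 | Rose Miller | 5 | 2023-06-22
5 | Carol Smith | 1 | 2022-11-23
6 | Kate Brown | 4 | 2024-06-23
7 | Kate Brown | 3 | 2022-09-25
8 | Ivy Johnson | 5 | 2023-12-10
9 | Kate Miller | 1 | 2023-02-12
10 | Henry Brown | 3 | 2024-04-08
11 | Bob Johnson | 5 | 2024-01-04
12 | Rose Miller | 3 | 2022-02-15
13 | Kate Brown | 2 | 2024-09-15
14 | Bob Johnson | 3 | 2022-03-17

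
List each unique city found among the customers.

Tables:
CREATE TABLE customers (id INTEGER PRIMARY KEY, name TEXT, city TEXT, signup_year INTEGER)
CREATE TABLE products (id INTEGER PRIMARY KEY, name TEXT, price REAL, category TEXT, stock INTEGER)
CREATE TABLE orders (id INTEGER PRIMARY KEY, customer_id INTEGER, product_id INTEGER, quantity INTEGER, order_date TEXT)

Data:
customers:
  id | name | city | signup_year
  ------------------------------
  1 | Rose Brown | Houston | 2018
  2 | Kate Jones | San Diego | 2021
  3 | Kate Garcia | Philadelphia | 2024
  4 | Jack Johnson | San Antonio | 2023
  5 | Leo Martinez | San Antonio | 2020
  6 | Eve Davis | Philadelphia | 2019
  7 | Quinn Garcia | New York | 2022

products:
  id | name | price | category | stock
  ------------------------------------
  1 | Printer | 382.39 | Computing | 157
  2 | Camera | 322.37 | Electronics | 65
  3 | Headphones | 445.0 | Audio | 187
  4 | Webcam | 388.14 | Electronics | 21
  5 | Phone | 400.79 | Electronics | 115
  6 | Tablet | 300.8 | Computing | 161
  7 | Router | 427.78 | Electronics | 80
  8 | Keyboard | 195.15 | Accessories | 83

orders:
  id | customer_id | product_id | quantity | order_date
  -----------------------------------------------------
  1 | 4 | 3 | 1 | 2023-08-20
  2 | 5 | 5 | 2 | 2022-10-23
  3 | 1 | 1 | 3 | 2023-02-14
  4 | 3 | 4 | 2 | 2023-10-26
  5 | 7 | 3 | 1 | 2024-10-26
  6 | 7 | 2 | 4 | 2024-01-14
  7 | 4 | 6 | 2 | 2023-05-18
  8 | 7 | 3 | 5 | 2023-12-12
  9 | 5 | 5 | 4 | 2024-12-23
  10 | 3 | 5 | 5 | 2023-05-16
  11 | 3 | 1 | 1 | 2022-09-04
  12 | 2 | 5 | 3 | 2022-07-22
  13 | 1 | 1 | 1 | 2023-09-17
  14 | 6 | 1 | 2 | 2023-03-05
SELECT DISTINCT city FROM customers

Execution result:
city
Houston
San Diego
Philadelphia
San Antonio
New York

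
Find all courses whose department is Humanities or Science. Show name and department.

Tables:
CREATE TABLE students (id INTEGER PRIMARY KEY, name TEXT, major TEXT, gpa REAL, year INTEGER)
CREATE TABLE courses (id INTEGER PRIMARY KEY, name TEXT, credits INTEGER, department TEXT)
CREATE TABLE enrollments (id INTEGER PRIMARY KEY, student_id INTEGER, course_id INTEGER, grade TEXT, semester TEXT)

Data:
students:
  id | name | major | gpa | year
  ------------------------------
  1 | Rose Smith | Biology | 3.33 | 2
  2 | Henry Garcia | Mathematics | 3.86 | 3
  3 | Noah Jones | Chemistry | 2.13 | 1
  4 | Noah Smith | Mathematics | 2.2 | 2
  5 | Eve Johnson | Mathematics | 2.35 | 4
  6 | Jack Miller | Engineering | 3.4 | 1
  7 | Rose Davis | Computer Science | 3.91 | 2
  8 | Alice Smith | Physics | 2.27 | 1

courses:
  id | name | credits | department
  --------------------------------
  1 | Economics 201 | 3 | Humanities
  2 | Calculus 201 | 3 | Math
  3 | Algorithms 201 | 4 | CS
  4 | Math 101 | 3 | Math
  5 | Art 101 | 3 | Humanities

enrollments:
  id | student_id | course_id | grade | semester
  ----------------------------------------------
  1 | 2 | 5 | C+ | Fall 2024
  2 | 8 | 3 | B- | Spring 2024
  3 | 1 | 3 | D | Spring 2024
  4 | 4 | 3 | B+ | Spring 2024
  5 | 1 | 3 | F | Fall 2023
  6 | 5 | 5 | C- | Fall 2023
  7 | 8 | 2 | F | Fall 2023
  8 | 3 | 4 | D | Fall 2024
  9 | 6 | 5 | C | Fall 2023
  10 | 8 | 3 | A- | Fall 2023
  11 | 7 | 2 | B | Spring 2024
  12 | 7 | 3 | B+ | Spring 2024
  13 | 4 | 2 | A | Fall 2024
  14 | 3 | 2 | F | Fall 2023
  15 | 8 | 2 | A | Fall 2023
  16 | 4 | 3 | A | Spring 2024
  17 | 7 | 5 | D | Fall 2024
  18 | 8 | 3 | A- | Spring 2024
SELECT name, department FROM courses WHERE department IN ('Humanities', 'Science')

Execution result:
name | department
Economics 201 | Humanities
Art 101 | Humanities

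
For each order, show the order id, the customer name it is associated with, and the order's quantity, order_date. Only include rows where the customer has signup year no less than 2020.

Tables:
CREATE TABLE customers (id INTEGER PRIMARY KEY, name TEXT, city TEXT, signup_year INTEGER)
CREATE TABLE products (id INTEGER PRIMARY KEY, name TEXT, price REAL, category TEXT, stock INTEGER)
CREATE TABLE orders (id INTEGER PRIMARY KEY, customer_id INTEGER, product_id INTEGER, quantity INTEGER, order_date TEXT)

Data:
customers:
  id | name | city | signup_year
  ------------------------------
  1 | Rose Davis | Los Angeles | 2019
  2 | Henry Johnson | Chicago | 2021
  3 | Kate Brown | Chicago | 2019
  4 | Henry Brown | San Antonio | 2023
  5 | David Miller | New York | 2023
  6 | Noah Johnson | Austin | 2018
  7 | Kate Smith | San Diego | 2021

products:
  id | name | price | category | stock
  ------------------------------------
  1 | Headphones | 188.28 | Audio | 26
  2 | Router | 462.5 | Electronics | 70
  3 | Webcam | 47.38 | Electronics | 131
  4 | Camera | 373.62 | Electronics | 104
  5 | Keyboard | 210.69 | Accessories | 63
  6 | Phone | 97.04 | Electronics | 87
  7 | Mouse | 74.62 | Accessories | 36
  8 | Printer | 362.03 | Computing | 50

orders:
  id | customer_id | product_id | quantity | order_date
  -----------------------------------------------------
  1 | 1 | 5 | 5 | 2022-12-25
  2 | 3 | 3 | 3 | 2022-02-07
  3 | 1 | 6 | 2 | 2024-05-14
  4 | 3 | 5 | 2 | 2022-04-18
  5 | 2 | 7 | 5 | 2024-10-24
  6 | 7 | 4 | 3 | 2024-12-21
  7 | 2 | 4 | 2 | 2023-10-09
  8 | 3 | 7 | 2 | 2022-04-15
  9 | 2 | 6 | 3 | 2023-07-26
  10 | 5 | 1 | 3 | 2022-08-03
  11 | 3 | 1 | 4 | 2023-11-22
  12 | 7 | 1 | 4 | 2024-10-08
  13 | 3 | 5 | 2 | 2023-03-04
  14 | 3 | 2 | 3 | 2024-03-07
SELECT c.id, p.name AS customer, c.quantity, c.order_date FROM orders c JOIN customers p ON c.customer_id = p.id WHERE p.signup_year >= 2020

Execution result:
id | customer | quantity | order_date
5 | Henry Johnson | 5 | 2024-10-24
6 | Kate Smith | 3 | 2024-12-21
7 | Henry Johnson | 2 | 2023-10-09
9 | Henry Johnson | 3 | 2023-07-26
10 | David Miller | 3 | 2022-08-03
12 | Kate Smith | 4 | 2024-10-08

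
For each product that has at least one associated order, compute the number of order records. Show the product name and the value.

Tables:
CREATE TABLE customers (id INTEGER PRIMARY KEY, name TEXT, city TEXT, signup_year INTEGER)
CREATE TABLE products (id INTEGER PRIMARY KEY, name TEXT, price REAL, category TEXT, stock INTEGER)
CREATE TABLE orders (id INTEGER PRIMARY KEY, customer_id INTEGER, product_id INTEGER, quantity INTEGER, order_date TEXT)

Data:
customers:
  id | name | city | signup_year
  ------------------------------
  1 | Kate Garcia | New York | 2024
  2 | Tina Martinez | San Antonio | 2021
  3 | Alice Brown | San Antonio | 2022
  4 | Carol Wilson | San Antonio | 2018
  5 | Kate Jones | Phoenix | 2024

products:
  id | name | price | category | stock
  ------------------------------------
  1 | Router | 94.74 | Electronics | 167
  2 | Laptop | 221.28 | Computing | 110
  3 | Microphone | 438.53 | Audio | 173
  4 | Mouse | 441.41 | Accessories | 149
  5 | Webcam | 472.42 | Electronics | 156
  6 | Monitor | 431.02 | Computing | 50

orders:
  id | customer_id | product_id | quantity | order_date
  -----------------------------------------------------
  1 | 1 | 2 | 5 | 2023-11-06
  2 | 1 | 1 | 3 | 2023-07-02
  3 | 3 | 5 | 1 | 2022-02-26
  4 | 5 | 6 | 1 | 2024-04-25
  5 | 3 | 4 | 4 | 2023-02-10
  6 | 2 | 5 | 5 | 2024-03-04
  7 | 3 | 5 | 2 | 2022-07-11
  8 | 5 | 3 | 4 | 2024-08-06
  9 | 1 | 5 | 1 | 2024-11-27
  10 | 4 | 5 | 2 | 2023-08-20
SELECT p.name, COUNT(*) AS n FROM orders c JOIN products p ON c.product_id = p.id GROUP BY p.id, p.name

Execution result:
name | n
Router | 1
Laptop | 1
Microphone | 1
Mouse | 1
Webcam | 5
Monitor | 1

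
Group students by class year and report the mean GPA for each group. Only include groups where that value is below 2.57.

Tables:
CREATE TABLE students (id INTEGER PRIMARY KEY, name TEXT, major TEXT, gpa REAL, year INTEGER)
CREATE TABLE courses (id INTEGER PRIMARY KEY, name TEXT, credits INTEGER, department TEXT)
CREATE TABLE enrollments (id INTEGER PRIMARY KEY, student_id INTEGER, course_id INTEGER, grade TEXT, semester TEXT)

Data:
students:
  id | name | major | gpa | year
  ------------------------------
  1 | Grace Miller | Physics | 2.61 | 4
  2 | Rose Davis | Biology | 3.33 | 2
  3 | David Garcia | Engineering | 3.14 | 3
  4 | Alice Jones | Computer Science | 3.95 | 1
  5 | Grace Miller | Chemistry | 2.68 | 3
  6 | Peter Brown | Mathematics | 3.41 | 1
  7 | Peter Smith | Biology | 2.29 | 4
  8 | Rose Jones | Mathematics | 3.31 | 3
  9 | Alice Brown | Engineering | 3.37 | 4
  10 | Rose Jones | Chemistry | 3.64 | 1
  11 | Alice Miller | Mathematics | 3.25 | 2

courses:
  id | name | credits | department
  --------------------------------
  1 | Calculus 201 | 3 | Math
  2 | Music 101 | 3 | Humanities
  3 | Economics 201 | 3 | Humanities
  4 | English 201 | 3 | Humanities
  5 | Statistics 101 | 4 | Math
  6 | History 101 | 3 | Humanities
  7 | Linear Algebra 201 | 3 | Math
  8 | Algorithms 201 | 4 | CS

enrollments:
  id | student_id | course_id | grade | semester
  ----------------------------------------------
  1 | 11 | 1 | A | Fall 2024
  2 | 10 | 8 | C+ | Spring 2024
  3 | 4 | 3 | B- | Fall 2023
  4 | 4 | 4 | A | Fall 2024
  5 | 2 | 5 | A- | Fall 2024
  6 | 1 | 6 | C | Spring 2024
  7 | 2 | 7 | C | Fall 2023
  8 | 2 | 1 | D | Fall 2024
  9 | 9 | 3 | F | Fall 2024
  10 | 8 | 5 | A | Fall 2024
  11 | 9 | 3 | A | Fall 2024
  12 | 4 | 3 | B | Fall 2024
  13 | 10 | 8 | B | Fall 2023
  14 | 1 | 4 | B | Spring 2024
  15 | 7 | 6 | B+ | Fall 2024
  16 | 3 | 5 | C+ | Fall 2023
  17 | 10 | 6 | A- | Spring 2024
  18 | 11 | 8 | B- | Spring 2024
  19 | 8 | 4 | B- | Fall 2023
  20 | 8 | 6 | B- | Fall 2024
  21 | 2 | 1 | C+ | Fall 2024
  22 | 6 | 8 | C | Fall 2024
SELECT year, AVG(gpa) AS avg_gpa FROM students GROUP BY year HAVING AVG(gpa) < 2.57

Execution result:
(no rows)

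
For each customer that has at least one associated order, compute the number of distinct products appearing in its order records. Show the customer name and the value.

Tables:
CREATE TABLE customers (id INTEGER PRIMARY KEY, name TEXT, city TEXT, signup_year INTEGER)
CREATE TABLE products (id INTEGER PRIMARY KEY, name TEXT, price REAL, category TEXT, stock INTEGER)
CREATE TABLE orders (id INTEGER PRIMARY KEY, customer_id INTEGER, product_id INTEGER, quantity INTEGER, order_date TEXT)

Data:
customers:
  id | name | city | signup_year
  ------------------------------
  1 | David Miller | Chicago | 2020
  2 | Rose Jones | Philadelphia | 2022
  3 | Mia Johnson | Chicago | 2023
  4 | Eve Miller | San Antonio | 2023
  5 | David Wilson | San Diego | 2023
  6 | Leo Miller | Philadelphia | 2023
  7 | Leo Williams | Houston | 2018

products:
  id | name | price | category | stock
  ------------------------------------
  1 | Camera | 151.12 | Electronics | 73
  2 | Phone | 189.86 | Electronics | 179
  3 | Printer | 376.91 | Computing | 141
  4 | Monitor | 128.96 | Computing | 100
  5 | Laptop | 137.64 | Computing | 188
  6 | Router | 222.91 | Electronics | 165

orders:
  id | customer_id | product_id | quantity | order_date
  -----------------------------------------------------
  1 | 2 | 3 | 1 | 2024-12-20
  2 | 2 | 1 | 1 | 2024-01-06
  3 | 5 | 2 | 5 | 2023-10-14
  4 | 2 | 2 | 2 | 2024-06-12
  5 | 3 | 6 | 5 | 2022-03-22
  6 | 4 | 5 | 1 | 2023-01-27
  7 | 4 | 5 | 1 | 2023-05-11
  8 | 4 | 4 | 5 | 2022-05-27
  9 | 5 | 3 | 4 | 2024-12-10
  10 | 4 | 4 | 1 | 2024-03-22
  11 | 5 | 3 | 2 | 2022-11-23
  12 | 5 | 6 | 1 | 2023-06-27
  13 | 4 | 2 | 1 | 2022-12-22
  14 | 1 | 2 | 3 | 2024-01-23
SELECT p.name, COUNT(DISTINCT c.product_id) AS distinct_product_count FROM orders c JOIN customers p ON c.customer_id = p.id GROUP BY p.id, p.name

Execution result:
name | distinct_product_count
David Miller | 1
Rose Jones | 3
Mia Johnson | 1
Eve Miller | 3
David Wilson | 3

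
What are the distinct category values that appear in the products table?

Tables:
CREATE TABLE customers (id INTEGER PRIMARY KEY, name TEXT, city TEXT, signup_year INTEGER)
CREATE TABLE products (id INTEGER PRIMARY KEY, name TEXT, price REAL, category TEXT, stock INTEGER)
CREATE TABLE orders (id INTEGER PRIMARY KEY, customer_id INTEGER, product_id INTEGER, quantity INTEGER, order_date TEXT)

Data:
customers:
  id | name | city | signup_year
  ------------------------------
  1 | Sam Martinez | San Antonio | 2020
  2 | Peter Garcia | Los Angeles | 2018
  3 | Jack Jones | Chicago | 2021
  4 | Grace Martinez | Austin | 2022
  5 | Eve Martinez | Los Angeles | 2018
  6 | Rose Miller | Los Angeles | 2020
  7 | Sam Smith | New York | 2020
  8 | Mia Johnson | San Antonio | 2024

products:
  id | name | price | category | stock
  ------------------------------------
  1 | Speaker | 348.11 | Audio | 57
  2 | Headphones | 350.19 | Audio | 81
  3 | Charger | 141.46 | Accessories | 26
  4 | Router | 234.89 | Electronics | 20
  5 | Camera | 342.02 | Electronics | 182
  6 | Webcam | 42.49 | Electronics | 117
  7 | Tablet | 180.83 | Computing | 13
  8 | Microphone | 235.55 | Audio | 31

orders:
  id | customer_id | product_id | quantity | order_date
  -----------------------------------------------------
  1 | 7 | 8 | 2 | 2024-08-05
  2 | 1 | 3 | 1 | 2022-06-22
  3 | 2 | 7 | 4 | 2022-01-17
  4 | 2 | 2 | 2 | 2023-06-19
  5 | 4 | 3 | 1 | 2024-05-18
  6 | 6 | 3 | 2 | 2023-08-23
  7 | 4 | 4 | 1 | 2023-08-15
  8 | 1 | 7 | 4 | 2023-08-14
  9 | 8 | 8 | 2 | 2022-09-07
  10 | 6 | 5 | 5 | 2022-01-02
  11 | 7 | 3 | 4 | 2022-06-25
SELECT DISTINCT category FROM products

Execution result:
category
Audio
Accessories
Electronics
Computing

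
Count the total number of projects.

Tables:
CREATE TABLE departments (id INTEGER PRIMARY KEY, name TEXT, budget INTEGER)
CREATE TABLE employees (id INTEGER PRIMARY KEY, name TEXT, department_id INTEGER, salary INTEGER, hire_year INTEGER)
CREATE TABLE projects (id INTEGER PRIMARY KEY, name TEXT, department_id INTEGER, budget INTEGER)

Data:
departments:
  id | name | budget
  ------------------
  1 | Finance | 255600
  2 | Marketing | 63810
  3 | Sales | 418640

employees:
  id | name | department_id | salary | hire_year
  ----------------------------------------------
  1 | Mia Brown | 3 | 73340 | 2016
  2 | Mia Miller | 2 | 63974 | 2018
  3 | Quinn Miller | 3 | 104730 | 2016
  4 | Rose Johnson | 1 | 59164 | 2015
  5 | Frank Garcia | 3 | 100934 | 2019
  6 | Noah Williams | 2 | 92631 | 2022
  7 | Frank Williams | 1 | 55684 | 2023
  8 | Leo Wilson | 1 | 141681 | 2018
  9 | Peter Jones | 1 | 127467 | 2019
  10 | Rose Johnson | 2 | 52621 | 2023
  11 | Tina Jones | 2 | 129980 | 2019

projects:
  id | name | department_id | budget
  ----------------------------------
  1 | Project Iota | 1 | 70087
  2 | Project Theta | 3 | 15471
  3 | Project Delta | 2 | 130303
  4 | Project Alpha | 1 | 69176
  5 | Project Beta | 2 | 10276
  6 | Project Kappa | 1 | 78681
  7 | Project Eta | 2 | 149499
SELECT COUNT(*) FROM projects

Execution result:
7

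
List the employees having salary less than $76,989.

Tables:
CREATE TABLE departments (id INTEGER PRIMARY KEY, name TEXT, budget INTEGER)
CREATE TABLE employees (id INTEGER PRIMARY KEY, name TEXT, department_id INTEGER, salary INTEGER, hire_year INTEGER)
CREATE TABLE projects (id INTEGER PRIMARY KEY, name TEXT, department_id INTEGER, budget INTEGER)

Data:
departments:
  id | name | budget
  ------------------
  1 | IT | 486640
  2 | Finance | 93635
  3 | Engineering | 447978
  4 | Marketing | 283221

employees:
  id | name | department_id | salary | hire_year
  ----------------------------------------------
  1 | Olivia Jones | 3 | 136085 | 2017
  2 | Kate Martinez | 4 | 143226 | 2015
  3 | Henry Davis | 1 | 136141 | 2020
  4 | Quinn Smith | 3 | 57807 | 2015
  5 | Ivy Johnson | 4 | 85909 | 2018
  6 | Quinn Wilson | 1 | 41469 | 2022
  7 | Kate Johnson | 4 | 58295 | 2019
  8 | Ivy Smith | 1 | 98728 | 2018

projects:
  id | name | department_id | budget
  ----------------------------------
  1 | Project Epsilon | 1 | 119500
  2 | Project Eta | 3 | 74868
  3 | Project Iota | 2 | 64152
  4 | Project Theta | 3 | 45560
SELECT name, salary FROM employees WHERE salary < 76989

Execution result:
name | salary
Quinn Smith | 57807
Quinn Wilson | 41469
Kate Johnson | 58295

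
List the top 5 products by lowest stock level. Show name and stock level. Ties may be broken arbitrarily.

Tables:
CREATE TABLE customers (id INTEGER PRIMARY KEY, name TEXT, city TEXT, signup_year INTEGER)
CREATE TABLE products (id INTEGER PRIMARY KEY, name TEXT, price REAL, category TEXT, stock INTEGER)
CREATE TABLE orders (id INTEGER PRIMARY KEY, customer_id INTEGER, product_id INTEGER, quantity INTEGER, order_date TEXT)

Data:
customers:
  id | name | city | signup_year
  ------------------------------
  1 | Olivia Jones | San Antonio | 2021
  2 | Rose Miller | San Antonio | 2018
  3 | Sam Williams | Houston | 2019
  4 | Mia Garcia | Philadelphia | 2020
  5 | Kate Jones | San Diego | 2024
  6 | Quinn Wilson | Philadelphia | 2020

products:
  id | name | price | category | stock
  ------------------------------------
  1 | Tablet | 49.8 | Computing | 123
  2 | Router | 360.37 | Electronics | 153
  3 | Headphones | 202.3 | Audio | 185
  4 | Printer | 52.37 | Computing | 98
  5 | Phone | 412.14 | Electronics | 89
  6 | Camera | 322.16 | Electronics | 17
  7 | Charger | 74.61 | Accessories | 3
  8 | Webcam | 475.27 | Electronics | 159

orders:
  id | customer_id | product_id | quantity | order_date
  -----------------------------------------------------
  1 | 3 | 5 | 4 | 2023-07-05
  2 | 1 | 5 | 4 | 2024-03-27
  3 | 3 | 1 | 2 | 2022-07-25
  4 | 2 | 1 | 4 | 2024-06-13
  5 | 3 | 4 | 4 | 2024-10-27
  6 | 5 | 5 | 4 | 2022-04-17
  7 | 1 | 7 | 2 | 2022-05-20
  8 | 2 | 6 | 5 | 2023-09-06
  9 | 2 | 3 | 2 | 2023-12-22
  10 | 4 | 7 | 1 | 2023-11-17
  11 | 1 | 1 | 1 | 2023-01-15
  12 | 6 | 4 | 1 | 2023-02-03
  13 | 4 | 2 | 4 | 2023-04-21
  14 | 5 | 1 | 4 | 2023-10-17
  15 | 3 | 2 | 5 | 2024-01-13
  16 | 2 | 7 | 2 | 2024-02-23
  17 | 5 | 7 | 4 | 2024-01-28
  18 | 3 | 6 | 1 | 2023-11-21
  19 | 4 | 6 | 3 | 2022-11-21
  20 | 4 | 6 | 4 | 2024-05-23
SELECT name, stock FROM products ORDER BY stock ASC LIMIT 5

Execution result:
name | stock
Charger | 3
Camera | 17
Phone | 89
Printer | 98
Tablet | 123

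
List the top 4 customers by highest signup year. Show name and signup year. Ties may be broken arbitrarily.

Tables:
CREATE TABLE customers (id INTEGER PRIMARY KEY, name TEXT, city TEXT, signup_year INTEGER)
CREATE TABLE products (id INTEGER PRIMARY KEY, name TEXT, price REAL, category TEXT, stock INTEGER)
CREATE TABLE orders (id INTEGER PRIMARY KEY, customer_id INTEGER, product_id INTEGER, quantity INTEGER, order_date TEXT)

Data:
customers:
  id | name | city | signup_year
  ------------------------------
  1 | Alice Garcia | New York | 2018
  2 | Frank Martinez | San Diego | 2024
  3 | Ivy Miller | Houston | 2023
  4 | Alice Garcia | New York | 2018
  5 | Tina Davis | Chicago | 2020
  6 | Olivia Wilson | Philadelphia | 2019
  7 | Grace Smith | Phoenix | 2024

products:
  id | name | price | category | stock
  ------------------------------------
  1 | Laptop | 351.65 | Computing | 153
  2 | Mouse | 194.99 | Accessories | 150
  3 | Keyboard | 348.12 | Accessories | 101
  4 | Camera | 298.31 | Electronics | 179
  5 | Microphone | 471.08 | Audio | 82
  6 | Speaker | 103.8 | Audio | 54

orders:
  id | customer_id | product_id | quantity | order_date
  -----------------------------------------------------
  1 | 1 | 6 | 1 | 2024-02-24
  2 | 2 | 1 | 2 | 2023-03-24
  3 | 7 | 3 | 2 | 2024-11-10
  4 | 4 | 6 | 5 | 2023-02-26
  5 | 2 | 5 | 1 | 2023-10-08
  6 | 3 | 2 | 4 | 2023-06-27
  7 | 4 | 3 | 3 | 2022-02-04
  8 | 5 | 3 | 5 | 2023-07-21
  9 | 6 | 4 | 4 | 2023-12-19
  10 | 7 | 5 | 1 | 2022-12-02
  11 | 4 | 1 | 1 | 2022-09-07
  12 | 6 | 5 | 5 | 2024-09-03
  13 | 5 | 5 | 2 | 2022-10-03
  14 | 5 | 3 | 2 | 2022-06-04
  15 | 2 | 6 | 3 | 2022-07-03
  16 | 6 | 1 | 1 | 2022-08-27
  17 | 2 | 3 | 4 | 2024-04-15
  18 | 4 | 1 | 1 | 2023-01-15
SELECT name, signup_year FROM customers ORDER BY signup_year DESC LIMIT 4

Execution result:
name | signup_year
Frank Martinez | 2024
Grace Smith | 2024
Ivy Miller | 2023
Tina Davis | 2020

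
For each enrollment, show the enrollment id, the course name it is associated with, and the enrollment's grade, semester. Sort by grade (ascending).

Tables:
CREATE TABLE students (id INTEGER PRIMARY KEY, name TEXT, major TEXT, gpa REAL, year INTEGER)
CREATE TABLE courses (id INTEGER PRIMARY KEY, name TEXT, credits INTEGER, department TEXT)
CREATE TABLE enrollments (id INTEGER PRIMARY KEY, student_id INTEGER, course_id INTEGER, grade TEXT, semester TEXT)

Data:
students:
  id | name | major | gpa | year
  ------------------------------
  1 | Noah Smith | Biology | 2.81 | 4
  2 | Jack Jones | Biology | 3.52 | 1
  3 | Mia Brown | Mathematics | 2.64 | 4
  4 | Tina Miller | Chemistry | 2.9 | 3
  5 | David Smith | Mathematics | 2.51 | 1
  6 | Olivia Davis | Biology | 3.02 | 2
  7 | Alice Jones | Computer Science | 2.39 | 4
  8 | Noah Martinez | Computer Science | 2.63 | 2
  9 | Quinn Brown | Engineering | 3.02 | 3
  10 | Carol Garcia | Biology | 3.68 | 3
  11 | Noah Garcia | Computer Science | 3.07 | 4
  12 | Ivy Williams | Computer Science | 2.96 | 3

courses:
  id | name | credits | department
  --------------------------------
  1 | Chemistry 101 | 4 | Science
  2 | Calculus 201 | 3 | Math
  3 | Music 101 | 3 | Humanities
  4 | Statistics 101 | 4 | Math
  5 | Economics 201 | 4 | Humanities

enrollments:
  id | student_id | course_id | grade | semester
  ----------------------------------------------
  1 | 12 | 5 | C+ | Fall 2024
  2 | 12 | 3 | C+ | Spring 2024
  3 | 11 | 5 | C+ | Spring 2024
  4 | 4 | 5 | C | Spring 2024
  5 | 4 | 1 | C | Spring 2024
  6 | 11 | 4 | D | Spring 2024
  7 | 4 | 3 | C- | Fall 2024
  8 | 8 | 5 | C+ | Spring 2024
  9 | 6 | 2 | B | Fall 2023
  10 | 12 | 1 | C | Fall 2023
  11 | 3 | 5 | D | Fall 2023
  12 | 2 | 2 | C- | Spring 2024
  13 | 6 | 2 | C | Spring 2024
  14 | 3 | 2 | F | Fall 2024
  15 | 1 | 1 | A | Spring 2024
SELECT c.id, p.name AS course, c.grade, c.semester FROM enrollments c JOIN courses p ON c.course_id = p.id ORDER BY c.grade ASC

Execution result:
id | course | grade | semester
15 | Chemistry 101 | A | Spring 2024
9 | Calculus 201 | B | Fall 2023
4 | Economics 201 | C | Spring 2024
5 | Chemistry 101 | C | Spring 2024
10 | Chemistry 101 | C | Fall 2023
13 | Calculus 201 | C | Spring 2024
1 | Economics 201 | C+ | Fall 2024
2 | Music 101 | C+ | Spring 2024
3 | Economics 201 | C+ | Spring 2024
8 | Economics 201 | C+ | Spring 2024
7 | Music 101 | C- | Fall 2024
12 | Calculus 201 | C- | Spring 2024
6 | Statistics 101 | D | Spring 2024
11 | Economics 201 | D | Fall 2023
14 | Calculus 201 | F | Fall 2024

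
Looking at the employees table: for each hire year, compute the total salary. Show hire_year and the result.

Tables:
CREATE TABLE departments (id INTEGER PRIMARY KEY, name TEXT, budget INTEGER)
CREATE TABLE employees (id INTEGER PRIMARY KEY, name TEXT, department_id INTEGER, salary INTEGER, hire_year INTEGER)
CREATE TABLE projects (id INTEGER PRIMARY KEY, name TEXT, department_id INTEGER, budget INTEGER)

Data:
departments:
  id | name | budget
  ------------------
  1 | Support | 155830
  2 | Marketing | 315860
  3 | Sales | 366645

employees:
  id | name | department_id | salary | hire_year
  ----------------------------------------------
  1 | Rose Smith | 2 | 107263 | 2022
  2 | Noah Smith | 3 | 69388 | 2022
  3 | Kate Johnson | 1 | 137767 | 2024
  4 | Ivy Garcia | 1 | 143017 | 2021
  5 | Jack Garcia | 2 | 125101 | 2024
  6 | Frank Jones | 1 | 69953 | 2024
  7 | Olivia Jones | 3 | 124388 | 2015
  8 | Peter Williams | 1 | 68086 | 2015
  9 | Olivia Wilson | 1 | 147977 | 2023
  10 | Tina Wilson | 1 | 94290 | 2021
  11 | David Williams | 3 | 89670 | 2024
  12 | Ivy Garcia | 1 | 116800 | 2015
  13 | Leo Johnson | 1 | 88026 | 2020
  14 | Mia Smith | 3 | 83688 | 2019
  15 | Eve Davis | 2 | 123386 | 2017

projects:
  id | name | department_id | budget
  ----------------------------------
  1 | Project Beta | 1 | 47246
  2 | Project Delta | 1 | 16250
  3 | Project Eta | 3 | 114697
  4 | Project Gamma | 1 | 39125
SELECT hire_year, SUM(salary) AS sum_salary FROM employees GROUP BY hire_year

Execution result:
hire_year | sum_salary
2015 | 309274
2017 | 123386
2019 | 83688
2020 | 88026
2021 | 237307
2022 | 176651
2023 | 147977
2024 | 422491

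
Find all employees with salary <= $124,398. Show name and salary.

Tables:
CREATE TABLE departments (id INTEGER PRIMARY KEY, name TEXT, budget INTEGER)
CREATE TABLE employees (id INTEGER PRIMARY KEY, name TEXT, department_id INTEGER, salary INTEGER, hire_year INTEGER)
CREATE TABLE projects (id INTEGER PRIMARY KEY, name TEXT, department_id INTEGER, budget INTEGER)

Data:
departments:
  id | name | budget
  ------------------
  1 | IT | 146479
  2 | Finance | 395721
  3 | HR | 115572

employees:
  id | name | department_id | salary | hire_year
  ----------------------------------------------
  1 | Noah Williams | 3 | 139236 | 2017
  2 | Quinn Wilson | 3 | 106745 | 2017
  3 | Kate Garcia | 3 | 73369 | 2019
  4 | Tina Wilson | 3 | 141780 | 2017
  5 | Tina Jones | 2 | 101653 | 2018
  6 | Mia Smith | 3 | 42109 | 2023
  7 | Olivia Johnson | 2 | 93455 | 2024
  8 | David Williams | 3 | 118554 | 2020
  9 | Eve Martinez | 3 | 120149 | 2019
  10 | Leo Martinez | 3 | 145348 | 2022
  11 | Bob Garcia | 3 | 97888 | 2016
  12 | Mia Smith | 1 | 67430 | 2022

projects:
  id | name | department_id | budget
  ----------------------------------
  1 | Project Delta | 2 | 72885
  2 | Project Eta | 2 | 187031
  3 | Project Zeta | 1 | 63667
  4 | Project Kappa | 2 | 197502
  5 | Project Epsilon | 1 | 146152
SELECT name, salary FROM employees WHERE salary <= 124398

Execution result:
name | salary
Quinn Wilson | 106745
Kate Garcia | 73369
Tina Jones | 101653
Mia Smith | 42109
Olivia Johnson | 93455
David Williams | 118554
Eve Martinez | 120149
Bob Garcia | 97888
Mia Smith | 67430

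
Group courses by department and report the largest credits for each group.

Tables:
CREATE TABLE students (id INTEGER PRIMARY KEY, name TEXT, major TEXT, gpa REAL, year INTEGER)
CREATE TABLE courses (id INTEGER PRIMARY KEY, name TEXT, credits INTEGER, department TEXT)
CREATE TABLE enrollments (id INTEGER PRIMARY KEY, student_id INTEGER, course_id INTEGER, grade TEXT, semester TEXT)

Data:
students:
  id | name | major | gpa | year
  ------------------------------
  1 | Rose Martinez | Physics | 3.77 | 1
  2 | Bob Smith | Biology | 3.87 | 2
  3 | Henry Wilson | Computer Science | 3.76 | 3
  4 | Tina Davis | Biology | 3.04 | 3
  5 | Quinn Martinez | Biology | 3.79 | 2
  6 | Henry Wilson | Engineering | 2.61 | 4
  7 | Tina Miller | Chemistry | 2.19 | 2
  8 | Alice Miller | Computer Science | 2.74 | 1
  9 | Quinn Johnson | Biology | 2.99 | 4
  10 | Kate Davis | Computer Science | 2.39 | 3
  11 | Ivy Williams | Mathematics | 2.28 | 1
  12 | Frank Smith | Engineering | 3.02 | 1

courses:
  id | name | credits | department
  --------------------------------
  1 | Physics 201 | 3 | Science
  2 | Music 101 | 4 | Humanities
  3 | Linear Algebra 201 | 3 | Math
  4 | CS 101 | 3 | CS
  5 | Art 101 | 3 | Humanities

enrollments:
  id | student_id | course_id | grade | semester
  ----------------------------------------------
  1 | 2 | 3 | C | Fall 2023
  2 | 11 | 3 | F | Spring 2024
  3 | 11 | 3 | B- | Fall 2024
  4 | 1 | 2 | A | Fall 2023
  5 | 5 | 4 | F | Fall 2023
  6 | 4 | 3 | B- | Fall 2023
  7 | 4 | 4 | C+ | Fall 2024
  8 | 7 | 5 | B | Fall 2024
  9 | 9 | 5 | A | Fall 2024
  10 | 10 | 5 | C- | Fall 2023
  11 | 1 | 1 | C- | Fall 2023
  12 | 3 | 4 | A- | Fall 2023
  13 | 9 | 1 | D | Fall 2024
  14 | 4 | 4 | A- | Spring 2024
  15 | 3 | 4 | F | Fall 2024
SELECT department, MAX(credits) AS max_credits FROM courses GROUP BY department

Execution result:
department | max_credits
CS | 3
Humanities | 4
Math | 3
Science | 3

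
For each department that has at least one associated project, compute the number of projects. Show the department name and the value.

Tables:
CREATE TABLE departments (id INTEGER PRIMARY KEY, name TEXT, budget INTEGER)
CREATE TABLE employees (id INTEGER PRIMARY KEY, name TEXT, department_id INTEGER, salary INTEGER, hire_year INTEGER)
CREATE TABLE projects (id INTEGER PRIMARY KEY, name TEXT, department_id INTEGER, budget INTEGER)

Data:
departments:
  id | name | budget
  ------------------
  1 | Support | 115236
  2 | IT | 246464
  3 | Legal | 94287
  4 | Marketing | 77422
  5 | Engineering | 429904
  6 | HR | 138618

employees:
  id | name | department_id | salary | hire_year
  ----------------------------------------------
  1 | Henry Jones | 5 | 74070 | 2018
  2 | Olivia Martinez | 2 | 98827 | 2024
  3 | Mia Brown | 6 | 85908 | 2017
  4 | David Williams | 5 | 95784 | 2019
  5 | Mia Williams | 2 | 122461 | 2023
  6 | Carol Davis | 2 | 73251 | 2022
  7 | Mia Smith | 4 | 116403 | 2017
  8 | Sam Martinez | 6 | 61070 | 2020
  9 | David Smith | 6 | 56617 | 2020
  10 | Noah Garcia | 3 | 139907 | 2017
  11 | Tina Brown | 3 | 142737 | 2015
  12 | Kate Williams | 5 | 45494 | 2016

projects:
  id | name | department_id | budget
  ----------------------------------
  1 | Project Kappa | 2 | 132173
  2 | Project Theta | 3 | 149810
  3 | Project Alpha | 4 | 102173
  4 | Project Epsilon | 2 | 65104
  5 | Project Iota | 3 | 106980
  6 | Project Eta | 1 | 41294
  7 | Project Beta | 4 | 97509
SELECT p.name, COUNT(*) AS n FROM projects c JOIN departments p ON c.department_id = p.id GROUP BY p.id, p.name

Execution result:
name | n
Support | 1
IT | 2
Legal | 2
Marketing | 2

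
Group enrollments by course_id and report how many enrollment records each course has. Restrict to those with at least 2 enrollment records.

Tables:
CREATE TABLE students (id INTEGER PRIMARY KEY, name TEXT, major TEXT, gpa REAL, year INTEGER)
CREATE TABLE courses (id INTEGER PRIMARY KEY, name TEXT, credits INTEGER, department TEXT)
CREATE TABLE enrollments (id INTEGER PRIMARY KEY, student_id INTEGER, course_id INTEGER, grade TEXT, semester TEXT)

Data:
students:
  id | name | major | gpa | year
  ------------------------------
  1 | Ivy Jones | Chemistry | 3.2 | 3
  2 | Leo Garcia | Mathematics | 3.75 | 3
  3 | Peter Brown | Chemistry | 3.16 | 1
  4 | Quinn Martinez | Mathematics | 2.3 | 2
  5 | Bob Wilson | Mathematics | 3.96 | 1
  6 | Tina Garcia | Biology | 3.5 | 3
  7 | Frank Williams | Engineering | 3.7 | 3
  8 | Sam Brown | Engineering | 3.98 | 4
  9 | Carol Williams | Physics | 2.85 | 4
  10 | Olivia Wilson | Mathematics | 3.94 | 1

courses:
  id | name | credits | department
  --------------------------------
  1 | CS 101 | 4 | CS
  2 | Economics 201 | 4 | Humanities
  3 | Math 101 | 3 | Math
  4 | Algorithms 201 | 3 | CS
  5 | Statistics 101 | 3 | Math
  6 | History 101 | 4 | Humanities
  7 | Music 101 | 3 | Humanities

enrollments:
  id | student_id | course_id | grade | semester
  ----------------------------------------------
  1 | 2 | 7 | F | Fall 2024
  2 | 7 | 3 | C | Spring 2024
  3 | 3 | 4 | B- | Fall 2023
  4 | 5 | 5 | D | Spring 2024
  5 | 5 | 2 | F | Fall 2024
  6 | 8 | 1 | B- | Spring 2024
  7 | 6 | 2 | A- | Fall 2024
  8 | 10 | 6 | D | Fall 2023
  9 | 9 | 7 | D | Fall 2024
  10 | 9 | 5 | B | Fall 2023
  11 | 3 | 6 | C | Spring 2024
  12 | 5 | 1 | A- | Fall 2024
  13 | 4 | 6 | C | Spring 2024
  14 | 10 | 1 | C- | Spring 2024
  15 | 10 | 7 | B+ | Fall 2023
SELECT course_id, COUNT(*) AS enrollment_count FROM enrollments GROUP BY course_id HAVING COUNT(*) >= 2

Execution result:
course_id | enrollment_count
1 | 3
2 | 2
5 | 2
6 | 3
7 | 3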